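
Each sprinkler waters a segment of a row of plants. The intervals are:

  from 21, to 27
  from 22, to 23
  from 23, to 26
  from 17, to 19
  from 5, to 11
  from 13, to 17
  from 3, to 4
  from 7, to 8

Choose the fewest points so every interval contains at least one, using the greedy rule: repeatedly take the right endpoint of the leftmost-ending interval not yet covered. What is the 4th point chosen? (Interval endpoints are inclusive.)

23

Process intervals by earliest right end; each time one isn't hit yet, stab at its right endpoint.
By right end: [3,4]  [7,8]  [5,11]  [13,17]  [17,19]  [22,23]  [23,26]  [21,27]
[3,4] uncovered → point at 4; [7,8] uncovered → point at 8; [13,17] uncovered → point at 17; [22,23] uncovered → point at 23.
Points: 4, 8, 17, 23 (4 total).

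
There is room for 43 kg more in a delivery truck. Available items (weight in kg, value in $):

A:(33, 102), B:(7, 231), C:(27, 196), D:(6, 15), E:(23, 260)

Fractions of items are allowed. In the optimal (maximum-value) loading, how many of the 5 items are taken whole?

Greedy by value/weight ratio, highest first.
Order: B (231/7=33.00) > E (260/23=11.30) > C (196/27=7.26) > A (102/33=3.09) > D (15/6=2.50)
Fill: take B (7 @ 231) → take E (23 @ 260) → take 13/27 of C → 94.37; 43/43 used.
2 item(s) taken whole; one partial (take 13/27 of C).

2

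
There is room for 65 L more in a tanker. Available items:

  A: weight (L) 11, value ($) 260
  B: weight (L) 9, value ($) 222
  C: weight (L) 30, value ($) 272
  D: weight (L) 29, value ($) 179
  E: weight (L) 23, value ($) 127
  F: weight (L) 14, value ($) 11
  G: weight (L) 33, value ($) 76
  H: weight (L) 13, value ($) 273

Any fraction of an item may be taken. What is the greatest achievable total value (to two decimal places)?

Greedy by value/weight ratio, highest first.
Ratios (sorted): B 24.67, A 23.64, H 21.00, C 9.07, D 6.17, E 5.52, G 2.30, F 0.79
take B (9 @ 222); take A (11 @ 260); take H (13 @ 273); take C (30 @ 272); take 2/29 of D → 12.34. Capacity used 65/65.
Total value = 1039.34

1039.34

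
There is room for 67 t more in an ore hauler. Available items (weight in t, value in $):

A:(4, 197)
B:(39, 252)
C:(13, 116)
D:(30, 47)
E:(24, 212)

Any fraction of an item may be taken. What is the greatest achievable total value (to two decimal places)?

693.00

Sort by value per unit weight and fill in that order.
Order: A (197/4=49.25) > C (116/13=8.92) > E (212/24=8.83) > B (252/39=6.46) > D (47/30=1.57)
Fill: take A (4 @ 197) → take C (13 @ 116) → take E (24 @ 212) → take 26/39 of B → 168.00; 67/67 used.
Total value = 693.00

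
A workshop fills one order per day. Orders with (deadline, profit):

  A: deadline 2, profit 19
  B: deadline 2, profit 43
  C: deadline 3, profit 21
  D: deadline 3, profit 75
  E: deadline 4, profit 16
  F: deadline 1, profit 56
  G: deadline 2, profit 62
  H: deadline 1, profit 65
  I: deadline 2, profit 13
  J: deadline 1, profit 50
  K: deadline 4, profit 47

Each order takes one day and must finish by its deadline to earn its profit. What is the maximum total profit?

Take jobs in profit order; each goes to the latest open slot no later than its deadline.
Profit order: D=75 H=65 G=62 F=56 J=50 K=47 B=43 C=21 A=19 E=16 I=13
Assign: D→slot 3, H→slot 1, G→slot 2, F skipped, J skipped, K→slot 4, B skipped, C skipped, A skipped, E skipped, I skipped.
Slots: [1:H] [2:G] [3:D] [4:K]
Profit = 65 + 62 + 75 + 47 = 249

249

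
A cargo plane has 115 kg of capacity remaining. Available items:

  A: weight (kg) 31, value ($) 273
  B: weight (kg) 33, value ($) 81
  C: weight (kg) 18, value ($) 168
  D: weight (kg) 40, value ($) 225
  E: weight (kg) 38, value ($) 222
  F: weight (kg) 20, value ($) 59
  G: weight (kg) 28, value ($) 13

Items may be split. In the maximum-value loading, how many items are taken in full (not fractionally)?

3

Sort by value per unit weight and fill in that order.
Ratios (sorted): C 9.33, A 8.81, E 5.84, D 5.62, F 2.95, B 2.45, G 0.46
take C (18 @ 168); take A (31 @ 273); take E (38 @ 222); take 28/40 of D → 157.50. Capacity used 115/115.
3 item(s) taken whole; one partial (take 28/40 of D).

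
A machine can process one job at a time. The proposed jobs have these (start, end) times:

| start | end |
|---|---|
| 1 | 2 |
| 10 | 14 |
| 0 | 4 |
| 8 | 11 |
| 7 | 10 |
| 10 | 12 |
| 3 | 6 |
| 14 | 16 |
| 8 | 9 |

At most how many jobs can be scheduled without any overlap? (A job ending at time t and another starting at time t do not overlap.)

5

Order by finish time; keep every interval that doesn't clash with the previous kept one.
Sorted by end: (1,2)  (0,4)  (3,6)  (8,9)  (7,10)  (8,11)  (10,12)  (10,14)  (14,16)
take (1,2); take (3,6); take (8,9); skip (7,10); take (10,12); skip (10,14); take (14,16).
Selected 5 jobs.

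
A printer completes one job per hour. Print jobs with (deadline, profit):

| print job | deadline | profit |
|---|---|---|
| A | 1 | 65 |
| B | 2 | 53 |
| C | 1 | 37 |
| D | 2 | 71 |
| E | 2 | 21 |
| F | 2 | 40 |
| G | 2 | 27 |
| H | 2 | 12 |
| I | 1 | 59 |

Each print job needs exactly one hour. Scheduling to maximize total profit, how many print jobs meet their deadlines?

2

Profit order: D=71 A=65 I=59 B=53 F=40 C=37 G=27 E=21 H=12
Assign: D→slot 2, A→slot 1, I skipped, B skipped, F skipped, C skipped, G skipped, E skipped, H skipped.
Slots: [1:A] [2:D]
2 of 9 scheduled.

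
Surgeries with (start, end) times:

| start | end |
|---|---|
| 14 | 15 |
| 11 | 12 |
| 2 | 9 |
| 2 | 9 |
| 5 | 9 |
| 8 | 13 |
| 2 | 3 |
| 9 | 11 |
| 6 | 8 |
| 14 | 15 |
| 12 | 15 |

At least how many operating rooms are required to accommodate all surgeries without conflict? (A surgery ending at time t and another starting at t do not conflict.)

starts: [2, 2, 2, 5, 6, 8, 9, 11, 12, 14, 14]
ends:   [3, 8, 9, 9, 9, 11, 12, 13, 15, 15, 15]
s2→1 s2→2 s2→3 e3→2 s5→3 s6→4  — peak 4.

4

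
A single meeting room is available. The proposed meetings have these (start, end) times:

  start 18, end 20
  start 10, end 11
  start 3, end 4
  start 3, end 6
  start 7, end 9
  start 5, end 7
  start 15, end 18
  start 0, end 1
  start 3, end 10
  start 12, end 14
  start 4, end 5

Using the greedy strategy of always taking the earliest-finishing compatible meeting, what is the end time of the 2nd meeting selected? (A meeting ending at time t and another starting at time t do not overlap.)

4

Sort by end time and greedily take each interval whose start is ≥ the last chosen end.
By end time: (0,1), (3,4), (4,5), (3,6), (5,7), (7,9), (3,10), (10,11), (12,14), (15,18), (18,20).
Pick (0,1); next start ≥ 1 → (3,4); next start ≥ 4 → (4,5); next start ≥ 5 → (5,7); next start ≥ 7 → (7,9); next start ≥ 9 → (10,11); next start ≥ 11 → (12,14); next start ≥ 14 → (15,18); next start ≥ 18 → (18,20).
Selected: (0,1) (3,4) (4,5) (5,7) (7,9) (10,11) (12,14) (15,18) (18,20)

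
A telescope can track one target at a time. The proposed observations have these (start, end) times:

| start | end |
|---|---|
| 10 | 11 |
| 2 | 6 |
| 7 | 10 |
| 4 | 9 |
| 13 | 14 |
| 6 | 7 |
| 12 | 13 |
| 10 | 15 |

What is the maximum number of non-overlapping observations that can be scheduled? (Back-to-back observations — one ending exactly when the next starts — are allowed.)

6

Sorted by end: (2,6)  (6,7)  (4,9)  (7,10)  (10,11)  (12,13)  (13,14)  (10,15)
take (2,6); take (6,7); take (7,10); take (10,11); take (12,13); take (13,14).
Selected 6 observations.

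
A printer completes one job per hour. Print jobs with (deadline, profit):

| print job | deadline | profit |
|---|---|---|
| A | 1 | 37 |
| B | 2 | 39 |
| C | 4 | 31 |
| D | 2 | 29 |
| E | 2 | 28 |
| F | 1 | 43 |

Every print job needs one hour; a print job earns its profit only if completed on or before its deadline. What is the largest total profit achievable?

113

Take jobs in profit order; each goes to the latest open slot no later than its deadline.
Profit order: F=43 B=39 A=37 C=31 D=29 E=28
Assign: F→slot 1, B→slot 2, A skipped, C→slot 4, D skipped, E skipped.
Slots: [1:F] [2:B] [4:C]
Profit = 43 + 39 + 31 = 113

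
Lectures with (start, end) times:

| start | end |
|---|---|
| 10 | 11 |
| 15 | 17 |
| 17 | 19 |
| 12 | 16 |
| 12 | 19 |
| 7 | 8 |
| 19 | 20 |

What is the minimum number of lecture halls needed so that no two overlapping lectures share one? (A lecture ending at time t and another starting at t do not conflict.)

starts: [7, 10, 12, 12, 15, 17, 19]
ends:   [8, 11, 16, 17, 19, 19, 20]
s7→1 e8→0 s10→1 e11→0 s12→1 s12→2 s15→3  — peak 3.

3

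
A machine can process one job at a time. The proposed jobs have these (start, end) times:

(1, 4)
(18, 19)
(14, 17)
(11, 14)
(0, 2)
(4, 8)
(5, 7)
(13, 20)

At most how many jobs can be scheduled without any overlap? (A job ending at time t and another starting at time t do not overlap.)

Order by finish time; keep every interval that doesn't clash with the previous kept one.
By end time: (0,2), (1,4), (5,7), (4,8), (11,14), (14,17), (18,19), (13,20).
Pick (0,2); next start ≥ 2 → (5,7); next start ≥ 7 → (11,14); next start ≥ 14 → (14,17); next start ≥ 17 → (18,19).
Selected 5 jobs.

5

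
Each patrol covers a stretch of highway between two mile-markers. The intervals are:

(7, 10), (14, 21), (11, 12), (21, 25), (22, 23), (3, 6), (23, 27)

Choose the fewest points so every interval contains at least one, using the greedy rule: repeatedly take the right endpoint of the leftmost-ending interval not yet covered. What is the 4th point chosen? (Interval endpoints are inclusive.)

21

By right end: [3,6]  [7,10]  [11,12]  [14,21]  [22,23]  [21,25]  [23,27]
[3,6] uncovered → point at 6; [7,10] uncovered → point at 10; [11,12] uncovered → point at 12; [14,21] uncovered → point at 21; [22,23] uncovered → point at 23.
Points: 6, 10, 12, 21, 23 (5 total).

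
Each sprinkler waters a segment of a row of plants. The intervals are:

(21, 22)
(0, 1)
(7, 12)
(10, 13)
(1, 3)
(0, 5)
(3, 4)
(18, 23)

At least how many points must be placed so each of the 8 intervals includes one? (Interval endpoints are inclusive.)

Process intervals by earliest right end; each time one isn't hit yet, stab at its right endpoint.
By right end: [0,1]  [1,3]  [3,4]  [0,5]  [7,12]  [10,13]  [21,22]  [18,23]
[0,1] uncovered → point at 1; [3,4] uncovered → point at 4; [7,12] uncovered → point at 12; [21,22] uncovered → point at 22.
Points: 1, 4, 12, 22 (4 total).

4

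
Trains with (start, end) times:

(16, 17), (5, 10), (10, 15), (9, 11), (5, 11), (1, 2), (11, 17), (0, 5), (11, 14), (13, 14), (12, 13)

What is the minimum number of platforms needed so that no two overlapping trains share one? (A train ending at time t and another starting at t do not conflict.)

The answer is the maximum number of intervals overlapping at any instant.
starts: [0, 1, 5, 5, 9, 10, 11, 11, 12, 13, 16]
ends:   [2, 5, 10, 11, 11, 13, 14, 14, 15, 17, 17]
s0→1 s1→2 e2→1 e5→0 s5→1 s5→2 s9→3 e10→2 s10→3 e11→2 e11→1 s11→2 s11→3 s12→4  — peak 4.

4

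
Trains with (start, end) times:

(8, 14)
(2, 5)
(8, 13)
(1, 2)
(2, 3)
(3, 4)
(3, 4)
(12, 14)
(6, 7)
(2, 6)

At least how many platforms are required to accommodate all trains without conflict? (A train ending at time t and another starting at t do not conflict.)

4

The answer is the maximum number of intervals overlapping at any instant.
Events (time:±→running): 1:+→1 2:-→0 2:+→1 2:+→2 2:+→3 3:-→2 3:+→3 3:+→4 … peak 4.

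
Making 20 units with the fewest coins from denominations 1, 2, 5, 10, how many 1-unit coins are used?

Use the largest denomination that fits, subtract, and repeat.
20 − 2×10→0
Count of 1: 0

0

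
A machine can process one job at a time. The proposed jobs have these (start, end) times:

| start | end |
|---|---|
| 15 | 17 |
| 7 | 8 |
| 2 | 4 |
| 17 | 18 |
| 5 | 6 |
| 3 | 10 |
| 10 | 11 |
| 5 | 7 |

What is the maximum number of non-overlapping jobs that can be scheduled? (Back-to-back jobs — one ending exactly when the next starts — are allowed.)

6

Sorted by end: (2,4)  (5,6)  (5,7)  (7,8)  (3,10)  (10,11)  (15,17)  (17,18)
take (2,4); take (5,6); skip (5,7); take (7,8); take (10,11); take (15,17); take (17,18).
Selected 6 jobs.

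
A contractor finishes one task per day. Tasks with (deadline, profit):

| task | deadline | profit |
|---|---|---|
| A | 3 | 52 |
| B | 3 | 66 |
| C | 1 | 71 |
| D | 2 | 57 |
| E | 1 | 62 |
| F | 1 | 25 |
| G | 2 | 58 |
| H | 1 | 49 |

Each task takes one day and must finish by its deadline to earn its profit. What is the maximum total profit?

Sort by profit descending; place each in the latest free slot ≤ its deadline.
Profit order: C=71 B=66 E=62 G=58 D=57 A=52 H=49 F=25
Assign: C→slot 1, B→slot 3, E skipped, G→slot 2, D skipped, A skipped, H skipped, F skipped.
Slots: [1:C] [2:G] [3:B]
Profit = 71 + 58 + 66 = 195

195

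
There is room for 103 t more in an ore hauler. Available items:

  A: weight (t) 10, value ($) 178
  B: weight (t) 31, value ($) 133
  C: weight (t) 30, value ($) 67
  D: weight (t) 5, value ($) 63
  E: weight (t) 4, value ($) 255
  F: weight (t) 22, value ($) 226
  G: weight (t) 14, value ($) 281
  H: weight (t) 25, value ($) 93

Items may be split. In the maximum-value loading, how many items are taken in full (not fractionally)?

6

Sort by value per unit weight and fill in that order.
Order: E (255/4=63.75) > G (281/14=20.07) > A (178/10=17.80) > D (63/5=12.60) > F (226/22=10.27) > B (133/31=4.29) > H (93/25=3.72) > C (67/30=2.23)
Fill: take E (4 @ 255) → take G (14 @ 281) → take A (10 @ 178) → take D (5 @ 63) → take F (22 @ 226) → take B (31 @ 133) → take 17/25 of H → 63.24; 103/103 used.
6 item(s) taken whole; one partial (take 17/25 of H).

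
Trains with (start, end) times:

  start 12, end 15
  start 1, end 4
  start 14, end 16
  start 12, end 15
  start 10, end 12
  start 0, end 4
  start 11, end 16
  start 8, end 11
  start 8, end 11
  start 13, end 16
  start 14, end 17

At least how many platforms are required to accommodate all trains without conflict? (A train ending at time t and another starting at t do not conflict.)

The answer is the maximum number of intervals overlapping at any instant.
Events (time:±→running): 0:+→1 1:+→2 4:-→1 4:-→0 8:+→1 8:+→2 10:+→3 11:-→2 11:-→1 11:+→2 12:-→1 12:+→2 12:+→3 13:+→4 14:+→5 14:+→6 … peak 6.

6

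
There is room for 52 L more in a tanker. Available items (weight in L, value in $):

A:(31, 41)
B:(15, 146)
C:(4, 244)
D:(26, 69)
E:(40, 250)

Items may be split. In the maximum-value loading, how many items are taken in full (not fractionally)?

Order: C (244/4=61.00) > B (146/15=9.73) > E (250/40=6.25) > D (69/26=2.65) > A (41/31=1.32)
Fill: take C (4 @ 244) → take B (15 @ 146) → take 33/40 of E → 206.25; 52/52 used.
2 item(s) taken whole; one partial (take 33/40 of E).

2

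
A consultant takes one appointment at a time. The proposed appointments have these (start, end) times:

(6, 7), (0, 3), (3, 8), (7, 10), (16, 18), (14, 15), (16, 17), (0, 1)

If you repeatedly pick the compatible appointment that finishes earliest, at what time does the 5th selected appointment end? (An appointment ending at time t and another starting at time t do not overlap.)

17

Sort by end time and greedily take each interval whose start is ≥ the last chosen end.
By end time: (0,1), (0,3), (6,7), (3,8), (7,10), (14,15), (16,17), (16,18).
Pick (0,1); next start ≥ 1 → (6,7); next start ≥ 7 → (7,10); next start ≥ 10 → (14,15); next start ≥ 15 → (16,17).
Selected: (0,1) (6,7) (7,10) (14,15) (16,17)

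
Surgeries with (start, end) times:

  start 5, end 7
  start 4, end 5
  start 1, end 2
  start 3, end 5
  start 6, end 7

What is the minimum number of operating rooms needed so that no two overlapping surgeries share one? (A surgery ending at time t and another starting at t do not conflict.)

starts: [1, 3, 4, 5, 6]
ends:   [2, 5, 5, 7, 7]
s1→1 e2→0 s3→1 s4→2  — peak 2.

2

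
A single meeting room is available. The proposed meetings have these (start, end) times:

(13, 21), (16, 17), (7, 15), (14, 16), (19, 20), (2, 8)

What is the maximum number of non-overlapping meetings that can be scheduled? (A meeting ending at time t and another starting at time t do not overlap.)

Greedy by earliest finish: after sorting by end time, pick each interval compatible with the last pick.
By end time: (2,8), (7,15), (14,16), (16,17), (19,20), (13,21).
Pick (2,8); next start ≥ 8 → (14,16); next start ≥ 16 → (16,17); next start ≥ 17 → (19,20).
Selected 4 meetings.

4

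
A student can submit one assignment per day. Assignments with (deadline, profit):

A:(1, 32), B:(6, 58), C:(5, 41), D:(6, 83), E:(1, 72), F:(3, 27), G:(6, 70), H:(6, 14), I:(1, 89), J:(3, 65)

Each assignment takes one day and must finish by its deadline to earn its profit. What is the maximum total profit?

By profit: I(d1,89), D(d6,83), E(d1,72), G(d6,70), J(d3,65), B(d6,58), C(d5,41), A(d1,32), F(d3,27), H(d6,14)
I→slot 1; D→slot 6; E skipped; G→slot 5; J→slot 3; B→slot 4; C→slot 2; A skipped; F skipped; H skipped.
Profit = 89 + 41 + 65 + 58 + 70 + 83 = 406

406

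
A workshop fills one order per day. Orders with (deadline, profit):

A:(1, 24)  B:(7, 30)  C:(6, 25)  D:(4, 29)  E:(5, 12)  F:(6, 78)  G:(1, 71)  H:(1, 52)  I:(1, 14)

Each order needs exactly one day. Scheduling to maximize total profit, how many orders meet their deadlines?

6

By profit: F(d6,78), G(d1,71), H(d1,52), B(d7,30), D(d4,29), C(d6,25), A(d1,24), I(d1,14), E(d5,12)
F→slot 6; G→slot 1; H skipped; B→slot 7; D→slot 4; C→slot 5; A skipped; I skipped; E→slot 3.
6 of 9 scheduled.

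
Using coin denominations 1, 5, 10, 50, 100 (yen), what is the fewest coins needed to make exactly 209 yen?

Use the largest denomination that fits, subtract, and repeat.
209 = 2×100 + 1×5 + 4×1
Total coins = 2 + 1 + 4 = 7

7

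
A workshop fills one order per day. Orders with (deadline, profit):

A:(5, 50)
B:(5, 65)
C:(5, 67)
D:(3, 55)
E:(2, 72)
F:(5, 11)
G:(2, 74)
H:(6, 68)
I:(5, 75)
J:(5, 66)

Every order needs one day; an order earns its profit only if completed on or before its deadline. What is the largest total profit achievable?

Sort by profit descending; place each in the latest free slot ≤ its deadline.
Profit order: I=75 G=74 E=72 H=68 C=67 J=66 B=65 D=55 A=50 F=11
Assign: I→slot 5, G→slot 2, E→slot 1, H→slot 6, C→slot 4, J→slot 3, B skipped, D skipped, A skipped, F skipped.
Slots: [1:E] [2:G] [3:J] [4:C] [5:I] [6:H]
Profit = 72 + 74 + 66 + 67 + 75 + 68 = 422

422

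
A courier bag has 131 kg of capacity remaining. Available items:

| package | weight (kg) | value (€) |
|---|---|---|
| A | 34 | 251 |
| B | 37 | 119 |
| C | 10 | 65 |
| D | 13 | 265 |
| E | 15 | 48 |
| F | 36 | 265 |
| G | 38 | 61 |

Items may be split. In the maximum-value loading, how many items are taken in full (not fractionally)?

Greedy by value/weight ratio, highest first.
Ratios (sorted): D 20.38, A 7.38, F 7.36, C 6.50, B 3.22, E 3.20, G 1.61
take D (13 @ 265); take A (34 @ 251); take F (36 @ 265); take C (10 @ 65); take B (37 @ 119); take 1/15 of E → 3.20. Capacity used 131/131.
5 item(s) taken whole; one partial (take 1/15 of E).

5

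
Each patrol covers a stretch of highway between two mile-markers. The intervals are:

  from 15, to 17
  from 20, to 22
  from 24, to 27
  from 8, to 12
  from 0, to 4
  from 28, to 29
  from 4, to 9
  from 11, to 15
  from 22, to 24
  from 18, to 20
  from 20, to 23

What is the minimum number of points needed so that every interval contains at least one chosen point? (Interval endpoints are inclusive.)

6

Sorted: [0,4] [4,9] [8,12] [11,15] [15,17] [18,20] [20,22] [20,23] [22,24] [24,27] [28,29]
{[0,4],[4,9]} hit by 4; {[8,12],[11,15]} hit by 12; {[15,17]} hit by 17; {[18,20],[20,22],[20,23]} hit by 20; {[22,24],[24,27]} hit by 24; {[28,29]} hit by 29.
Points: 4, 12, 17, 20, 24, 29 (6 total).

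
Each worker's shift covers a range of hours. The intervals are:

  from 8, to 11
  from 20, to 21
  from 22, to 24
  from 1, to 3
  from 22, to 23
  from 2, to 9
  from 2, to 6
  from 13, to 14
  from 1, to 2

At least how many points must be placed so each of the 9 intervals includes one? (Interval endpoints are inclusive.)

5

Sorted: [1,2] [1,3] [2,6] [2,9] [8,11] [13,14] [20,21] [22,23] [22,24]
{[1,2],[1,3],[2,6],[2,9]} hit by 2; {[8,11]} hit by 11; {[13,14]} hit by 14; {[20,21]} hit by 21; {[22,23],[22,24]} hit by 23.
Points: 2, 11, 14, 21, 23 (5 total).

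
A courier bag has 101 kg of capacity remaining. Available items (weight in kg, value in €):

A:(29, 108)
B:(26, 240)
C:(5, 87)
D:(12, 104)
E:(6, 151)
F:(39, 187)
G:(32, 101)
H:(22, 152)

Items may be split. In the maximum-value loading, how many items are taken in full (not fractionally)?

Greedy by value/weight ratio, highest first.
Order: E (151/6=25.17) > C (87/5=17.40) > B (240/26=9.23) > D (104/12=8.67) > H (152/22=6.91) > F (187/39=4.79) > A (108/29=3.72) > G (101/32=3.16)
Fill: take E (6 @ 151) → take C (5 @ 87) → take B (26 @ 240) → take D (12 @ 104) → take H (22 @ 152) → take 30/39 of F → 143.85; 101/101 used.
5 item(s) taken whole; one partial (take 30/39 of F).

5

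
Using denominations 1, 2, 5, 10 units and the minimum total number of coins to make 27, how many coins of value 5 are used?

Use the largest denomination that fits, subtract, and repeat.
27 = 2×10 + 1×5 + 1×2
Count of 5: 1

1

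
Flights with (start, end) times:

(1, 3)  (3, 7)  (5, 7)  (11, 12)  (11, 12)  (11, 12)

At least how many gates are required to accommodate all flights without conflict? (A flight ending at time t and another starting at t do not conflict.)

The answer is the maximum number of intervals overlapping at any instant.
starts: [1, 3, 5, 11, 11, 11]
ends:   [3, 7, 7, 12, 12, 12]
s1→1 e3→0 s3→1 s5→2 e7→1 e7→0 s11→1 s11→2 s11→3  — peak 3.

3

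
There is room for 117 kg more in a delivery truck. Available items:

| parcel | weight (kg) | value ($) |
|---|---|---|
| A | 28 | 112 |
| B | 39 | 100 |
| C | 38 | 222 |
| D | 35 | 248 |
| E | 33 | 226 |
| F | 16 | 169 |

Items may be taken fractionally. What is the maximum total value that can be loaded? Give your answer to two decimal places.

835.79

Sort by value per unit weight and fill in that order.
Ratios (sorted): F 10.56, D 7.09, E 6.85, C 5.84, A 4.00, B 2.56
take F (16 @ 169); take D (35 @ 248); take E (33 @ 226); take 33/38 of C → 192.79. Capacity used 117/117.
Total value = 835.79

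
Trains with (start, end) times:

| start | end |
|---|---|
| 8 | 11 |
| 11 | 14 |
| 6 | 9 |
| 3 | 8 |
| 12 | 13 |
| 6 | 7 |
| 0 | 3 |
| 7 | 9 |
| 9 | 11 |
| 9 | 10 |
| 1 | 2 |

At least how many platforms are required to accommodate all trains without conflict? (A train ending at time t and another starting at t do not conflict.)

3

The answer is the maximum number of intervals overlapping at any instant.
starts: [0, 1, 3, 6, 6, 7, 8, 9, 9, 11, 12]
ends:   [2, 3, 7, 8, 9, 9, 10, 11, 11, 13, 14]
s0→1 s1→2 e2→1 e3→0 s3→1 s6→2 s6→3  — peak 3.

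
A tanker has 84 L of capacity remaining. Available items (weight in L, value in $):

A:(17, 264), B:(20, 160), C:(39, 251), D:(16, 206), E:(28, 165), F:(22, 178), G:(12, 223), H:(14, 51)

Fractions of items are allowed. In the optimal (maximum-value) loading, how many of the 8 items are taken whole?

4

Ratios (sorted): G 18.58, A 15.53, D 12.88, F 8.09, B 8.00, C 6.44, E 5.89, H 3.64
take G (12 @ 223); take A (17 @ 264); take D (16 @ 206); take F (22 @ 178); take 17/20 of B → 136.00. Capacity used 84/84.
4 item(s) taken whole; one partial (take 17/20 of B).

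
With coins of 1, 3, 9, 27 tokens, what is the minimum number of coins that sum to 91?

Greedy: take as many of the largest coin as possible, then repeat with the remainder.
91 = 3×27 + 1×9 + 1×1
Total coins = 3 + 1 + 1 = 5

5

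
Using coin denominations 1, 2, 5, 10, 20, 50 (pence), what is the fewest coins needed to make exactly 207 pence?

6

207 = 4×50 + 1×5 + 1×2
Total coins = 4 + 1 + 1 = 6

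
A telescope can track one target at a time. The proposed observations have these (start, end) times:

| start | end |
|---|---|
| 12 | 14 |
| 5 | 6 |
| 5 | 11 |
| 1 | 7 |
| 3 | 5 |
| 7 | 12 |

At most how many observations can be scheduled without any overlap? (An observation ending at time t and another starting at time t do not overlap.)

4

Sort by end time and greedily take each interval whose start is ≥ the last chosen end.
Sorted by end: (3,5)  (5,6)  (1,7)  (5,11)  (7,12)  (12,14)
take (3,5); take (5,6); skip (1,7); take (7,12); take (12,14).
Selected 4 observations.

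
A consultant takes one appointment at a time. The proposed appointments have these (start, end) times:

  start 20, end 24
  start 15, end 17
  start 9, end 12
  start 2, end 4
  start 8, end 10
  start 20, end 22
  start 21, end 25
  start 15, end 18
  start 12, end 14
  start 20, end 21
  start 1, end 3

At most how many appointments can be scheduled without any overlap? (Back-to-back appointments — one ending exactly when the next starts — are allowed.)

6

Sorted by end: (1,3)  (2,4)  (8,10)  (9,12)  (12,14)  (15,17)  (15,18)  (20,21)  (20,22)  (20,24)  (21,25)
take (1,3); take (8,10); skip (9,12); take (12,14); take (15,17); skip (15,18); take (20,21); skip (20,24); take (21,25).
Selected 6 appointments.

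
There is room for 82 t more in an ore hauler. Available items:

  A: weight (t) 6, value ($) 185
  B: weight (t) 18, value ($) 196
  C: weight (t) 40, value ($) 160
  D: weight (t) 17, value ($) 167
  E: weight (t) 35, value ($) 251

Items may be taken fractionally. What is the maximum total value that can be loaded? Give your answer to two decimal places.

823.00

Greedy by value/weight ratio, highest first.
Ratios (sorted): A 30.83, B 10.89, D 9.82, E 7.17, C 4.00
take A (6 @ 185); take B (18 @ 196); take D (17 @ 167); take E (35 @ 251); take 6/40 of C → 24.00. Capacity used 82/82.
Total value = 823.00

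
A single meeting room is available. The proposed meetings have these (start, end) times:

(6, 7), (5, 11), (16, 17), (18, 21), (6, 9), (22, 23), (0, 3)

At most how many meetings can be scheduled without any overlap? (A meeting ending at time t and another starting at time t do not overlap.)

Sorted by end: (0,3)  (6,7)  (6,9)  (5,11)  (16,17)  (18,21)  (22,23)
take (0,3); take (6,7); skip (6,9); take (16,17); take (18,21); take (22,23).
Selected 5 meetings.

5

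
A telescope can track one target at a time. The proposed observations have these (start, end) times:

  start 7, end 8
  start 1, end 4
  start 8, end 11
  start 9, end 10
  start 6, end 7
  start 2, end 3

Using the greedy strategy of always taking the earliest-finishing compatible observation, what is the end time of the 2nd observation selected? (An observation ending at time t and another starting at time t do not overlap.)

Sorted by end: (2,3)  (1,4)  (6,7)  (7,8)  (9,10)  (8,11)
take (2,3); take (6,7); take (7,8); take (9,10).
Selected: (2,3) (6,7) (7,8) (9,10)

7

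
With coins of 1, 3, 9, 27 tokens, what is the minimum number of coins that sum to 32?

4

32 = 1×27 + 1×3 + 2×1
Total coins = 1 + 1 + 2 = 4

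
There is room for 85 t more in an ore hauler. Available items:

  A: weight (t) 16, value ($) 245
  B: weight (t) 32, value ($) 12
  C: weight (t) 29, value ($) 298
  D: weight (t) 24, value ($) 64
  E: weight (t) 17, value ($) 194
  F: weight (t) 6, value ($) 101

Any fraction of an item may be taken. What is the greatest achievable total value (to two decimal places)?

Ratios (sorted): F 16.83, A 15.31, E 11.41, C 10.28, D 2.67, B 0.38
take F (6 @ 101); take A (16 @ 245); take E (17 @ 194); take C (29 @ 298); take 17/24 of D → 45.33. Capacity used 85/85.
Total value = 883.33

883.33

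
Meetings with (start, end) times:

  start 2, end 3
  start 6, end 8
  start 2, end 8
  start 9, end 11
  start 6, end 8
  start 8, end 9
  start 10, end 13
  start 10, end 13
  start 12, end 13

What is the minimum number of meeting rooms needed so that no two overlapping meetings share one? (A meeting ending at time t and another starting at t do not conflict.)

3

starts: [2, 2, 6, 6, 8, 9, 10, 10, 12]
ends:   [3, 8, 8, 8, 9, 11, 13, 13, 13]
s2→1 s2→2 e3→1 s6→2 s6→3  — peak 3.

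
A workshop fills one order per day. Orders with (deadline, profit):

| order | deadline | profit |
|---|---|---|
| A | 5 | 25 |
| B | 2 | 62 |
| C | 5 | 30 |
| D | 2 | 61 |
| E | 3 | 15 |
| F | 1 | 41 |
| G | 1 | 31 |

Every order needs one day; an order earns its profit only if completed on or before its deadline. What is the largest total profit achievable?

193

Profit order: B=62 D=61 F=41 G=31 C=30 A=25 E=15
Assign: B→slot 2, D→slot 1, F skipped, G skipped, C→slot 5, A→slot 4, E→slot 3.
Slots: [1:D] [2:B] [3:E] [4:A] [5:C]
Profit = 61 + 62 + 15 + 25 + 30 = 193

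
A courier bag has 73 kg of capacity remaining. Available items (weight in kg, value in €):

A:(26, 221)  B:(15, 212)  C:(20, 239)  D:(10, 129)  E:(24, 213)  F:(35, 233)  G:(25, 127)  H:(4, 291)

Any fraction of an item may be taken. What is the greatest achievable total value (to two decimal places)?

Greedy by value/weight ratio, highest first.
Order: H (291/4=72.75) > B (212/15=14.13) > D (129/10=12.90) > C (239/20=11.95) > E (213/24=8.88) > A (221/26=8.50) > F (233/35=6.66) > G (127/25=5.08)
Fill: take H (4 @ 291) → take B (15 @ 212) → take D (10 @ 129) → take C (20 @ 239) → take E (24 @ 213); 73/73 used.
Total value = 1084.00

1084.00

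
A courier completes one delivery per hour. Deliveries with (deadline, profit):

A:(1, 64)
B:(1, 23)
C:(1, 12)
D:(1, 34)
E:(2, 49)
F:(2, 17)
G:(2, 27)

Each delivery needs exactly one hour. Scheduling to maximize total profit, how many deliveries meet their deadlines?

2

Take jobs in profit order; each goes to the latest open slot no later than its deadline.
By profit: A(d1,64), E(d2,49), D(d1,34), G(d2,27), B(d1,23), F(d2,17), C(d1,12)
A→slot 1; E→slot 2; D skipped; G skipped; B skipped; F skipped; C skipped.
2 of 7 scheduled.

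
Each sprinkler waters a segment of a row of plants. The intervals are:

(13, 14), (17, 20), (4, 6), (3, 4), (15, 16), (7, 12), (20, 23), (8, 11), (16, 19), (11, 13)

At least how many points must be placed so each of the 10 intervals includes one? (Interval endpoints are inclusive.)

5

Sorted: [3,4] [4,6] [8,11] [7,12] [11,13] [13,14] [15,16] [16,19] [17,20] [20,23]
{[3,4],[4,6]} hit by 4; {[8,11],[7,12],[11,13]} hit by 11; {[13,14]} hit by 14; {[15,16],[16,19]} hit by 16; {[17,20],[20,23]} hit by 20.
Points: 4, 11, 14, 16, 20 (5 total).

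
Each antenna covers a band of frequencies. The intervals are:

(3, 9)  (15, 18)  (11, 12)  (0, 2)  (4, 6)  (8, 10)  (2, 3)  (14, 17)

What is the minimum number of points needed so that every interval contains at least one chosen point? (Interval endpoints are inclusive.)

Sorted: [0,2] [2,3] [4,6] [3,9] [8,10] [11,12] [14,17] [15,18]
{[0,2],[2,3]} hit by 2; {[4,6],[3,9]} hit by 6; {[8,10]} hit by 10; {[11,12]} hit by 12; {[14,17],[15,18]} hit by 17.
Points: 2, 6, 10, 12, 17 (5 total).

5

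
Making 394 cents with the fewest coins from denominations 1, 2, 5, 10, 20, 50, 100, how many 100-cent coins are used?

394 = 3×100 + 1×50 + 2×20 + 2×2
Count of 100: 3

3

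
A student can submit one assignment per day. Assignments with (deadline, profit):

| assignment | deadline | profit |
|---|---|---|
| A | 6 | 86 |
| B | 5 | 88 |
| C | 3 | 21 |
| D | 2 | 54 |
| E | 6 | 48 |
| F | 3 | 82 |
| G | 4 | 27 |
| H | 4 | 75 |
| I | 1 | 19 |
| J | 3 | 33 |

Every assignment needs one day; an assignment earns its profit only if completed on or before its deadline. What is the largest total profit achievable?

433

Take jobs in profit order; each goes to the latest open slot no later than its deadline.
By profit: B(d5,88), A(d6,86), F(d3,82), H(d4,75), D(d2,54), E(d6,48), J(d3,33), G(d4,27), C(d3,21), I(d1,19)
B→slot 5; A→slot 6; F→slot 3; H→slot 4; D→slot 2; E→slot 1; J skipped; G skipped; C skipped; I skipped.
Profit = 48 + 54 + 82 + 75 + 88 + 86 = 433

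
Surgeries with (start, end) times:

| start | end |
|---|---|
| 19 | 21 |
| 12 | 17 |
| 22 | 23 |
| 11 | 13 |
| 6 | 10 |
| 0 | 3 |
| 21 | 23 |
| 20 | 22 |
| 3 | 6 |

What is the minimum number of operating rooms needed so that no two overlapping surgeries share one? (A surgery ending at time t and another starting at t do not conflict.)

2

starts: [0, 3, 6, 11, 12, 19, 20, 21, 22]
ends:   [3, 6, 10, 13, 17, 21, 22, 23, 23]
s0→1 e3→0 s3→1 e6→0 s6→1 e10→0 s11→1 s12→2  — peak 2.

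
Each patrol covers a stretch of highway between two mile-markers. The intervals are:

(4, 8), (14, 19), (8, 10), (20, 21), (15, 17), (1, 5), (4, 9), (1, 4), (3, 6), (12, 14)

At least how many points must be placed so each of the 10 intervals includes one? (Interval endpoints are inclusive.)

Process intervals by earliest right end; each time one isn't hit yet, stab at its right endpoint.
Sorted: [1,4] [1,5] [3,6] [4,8] [4,9] [8,10] [12,14] [15,17] [14,19] [20,21]
{[1,4],[1,5],[3,6],[4,8],[4,9]} hit by 4; {[8,10]} hit by 10; {[12,14]} hit by 14; {[15,17],[14,19]} hit by 17; {[20,21]} hit by 21.
Points: 4, 10, 14, 17, 21 (5 total).

5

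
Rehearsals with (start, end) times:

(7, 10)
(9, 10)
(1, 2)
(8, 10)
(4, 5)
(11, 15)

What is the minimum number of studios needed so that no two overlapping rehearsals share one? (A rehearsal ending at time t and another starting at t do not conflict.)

3

starts: [1, 4, 7, 8, 9, 11]
ends:   [2, 5, 10, 10, 10, 15]
s1→1 e2→0 s4→1 e5→0 s7→1 s8→2 s9→3  — peak 3.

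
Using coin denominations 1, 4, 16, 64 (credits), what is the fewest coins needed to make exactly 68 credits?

2

68 − 1×64→4 − 1×4→0
Total coins = 1 + 1 = 2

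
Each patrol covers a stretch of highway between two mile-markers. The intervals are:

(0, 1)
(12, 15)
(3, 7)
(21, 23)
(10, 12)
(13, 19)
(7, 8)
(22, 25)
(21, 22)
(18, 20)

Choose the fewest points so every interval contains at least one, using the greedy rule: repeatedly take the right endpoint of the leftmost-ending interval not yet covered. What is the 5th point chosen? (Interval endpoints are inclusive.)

22

Sorted: [0,1] [3,7] [7,8] [10,12] [12,15] [13,19] [18,20] [21,22] [21,23] [22,25]
{[0,1]} hit by 1; {[3,7],[7,8]} hit by 7; {[10,12],[12,15]} hit by 12; {[13,19],[18,20]} hit by 19; {[21,22],[21,23],[22,25]} hit by 22.
Points: 1, 7, 12, 19, 22 (5 total).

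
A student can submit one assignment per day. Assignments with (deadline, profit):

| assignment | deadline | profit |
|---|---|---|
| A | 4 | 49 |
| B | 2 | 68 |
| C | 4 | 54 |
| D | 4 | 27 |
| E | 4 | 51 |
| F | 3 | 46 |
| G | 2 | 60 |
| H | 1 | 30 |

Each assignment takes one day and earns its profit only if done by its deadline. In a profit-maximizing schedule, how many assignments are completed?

4

Sort by profit descending; place each in the latest free slot ≤ its deadline.
Profit order: B=68 G=60 C=54 E=51 A=49 F=46 H=30 D=27
Assign: B→slot 2, G→slot 1, C→slot 4, E→slot 3, A skipped, F skipped, H skipped, D skipped.
Slots: [1:G] [2:B] [3:E] [4:C]
4 of 8 scheduled.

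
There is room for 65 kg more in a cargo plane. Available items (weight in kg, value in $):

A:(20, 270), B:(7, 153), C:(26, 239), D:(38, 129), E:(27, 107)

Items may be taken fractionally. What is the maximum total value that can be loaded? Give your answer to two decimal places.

709.56

Sort by value per unit weight and fill in that order.
Order: B (153/7=21.86) > A (270/20=13.50) > C (239/26=9.19) > E (107/27=3.96) > D (129/38=3.39)
Fill: take B (7 @ 153) → take A (20 @ 270) → take C (26 @ 239) → take 12/27 of E → 47.56; 65/65 used.
Total value = 709.56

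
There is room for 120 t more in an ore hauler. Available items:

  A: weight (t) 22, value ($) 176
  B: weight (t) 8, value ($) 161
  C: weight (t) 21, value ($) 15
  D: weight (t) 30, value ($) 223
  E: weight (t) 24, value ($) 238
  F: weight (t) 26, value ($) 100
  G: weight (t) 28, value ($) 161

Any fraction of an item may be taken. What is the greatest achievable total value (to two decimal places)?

989.77

Order: B (161/8=20.12) > E (238/24=9.92) > A (176/22=8.00) > D (223/30=7.43) > G (161/28=5.75) > F (100/26=3.85) > C (15/21=0.71)
Fill: take B (8 @ 161) → take E (24 @ 238) → take A (22 @ 176) → take D (30 @ 223) → take G (28 @ 161) → take 8/26 of F → 30.77; 120/120 used.
Total value = 989.77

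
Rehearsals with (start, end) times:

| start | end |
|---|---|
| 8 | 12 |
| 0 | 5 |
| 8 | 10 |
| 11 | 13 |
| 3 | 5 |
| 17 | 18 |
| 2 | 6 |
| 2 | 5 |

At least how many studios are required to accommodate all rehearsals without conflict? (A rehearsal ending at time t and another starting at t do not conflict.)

Count concurrent intervals with a sweep; the peak is the room count.
starts: [0, 2, 2, 3, 8, 8, 11, 17]
ends:   [5, 5, 5, 6, 10, 12, 13, 18]
s0→1 s2→2 s2→3 s3→4  — peak 4.

4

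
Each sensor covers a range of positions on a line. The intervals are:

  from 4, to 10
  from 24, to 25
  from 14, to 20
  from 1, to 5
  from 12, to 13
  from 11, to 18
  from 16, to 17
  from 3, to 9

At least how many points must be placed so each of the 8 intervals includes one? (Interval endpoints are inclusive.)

Sort by right endpoint; whenever an interval is uncovered, place a point at its right end.
Sorted: [1,5] [3,9] [4,10] [12,13] [16,17] [11,18] [14,20] [24,25]
{[1,5],[3,9],[4,10]} hit by 5; {[12,13]} hit by 13; {[16,17],[11,18],[14,20]} hit by 17; {[24,25]} hit by 25.
Points: 5, 13, 17, 25 (4 total).

4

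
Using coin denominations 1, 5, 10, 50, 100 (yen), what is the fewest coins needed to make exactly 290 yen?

7

290 = 2×100 + 1×50 + 4×10
Total coins = 2 + 1 + 4 = 7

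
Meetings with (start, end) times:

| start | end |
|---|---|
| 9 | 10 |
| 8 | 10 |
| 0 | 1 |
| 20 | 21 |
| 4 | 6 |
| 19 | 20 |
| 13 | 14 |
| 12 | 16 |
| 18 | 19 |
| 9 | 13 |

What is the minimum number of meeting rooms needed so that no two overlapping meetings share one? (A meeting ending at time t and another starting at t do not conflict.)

starts: [0, 4, 8, 9, 9, 12, 13, 18, 19, 20]
ends:   [1, 6, 10, 10, 13, 14, 16, 19, 20, 21]
s0→1 e1→0 s4→1 e6→0 s8→1 s9→2 s9→3  — peak 3.

3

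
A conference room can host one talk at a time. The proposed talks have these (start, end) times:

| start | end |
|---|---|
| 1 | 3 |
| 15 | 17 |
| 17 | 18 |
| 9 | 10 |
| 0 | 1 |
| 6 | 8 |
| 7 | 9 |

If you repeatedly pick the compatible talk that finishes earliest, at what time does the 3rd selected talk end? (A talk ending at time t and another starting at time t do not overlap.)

8

Sort by end time and greedily take each interval whose start is ≥ the last chosen end.
By end time: (0,1), (1,3), (6,8), (7,9), (9,10), (15,17), (17,18).
Pick (0,1); next start ≥ 1 → (1,3); next start ≥ 3 → (6,8); next start ≥ 8 → (9,10); next start ≥ 10 → (15,17); next start ≥ 17 → (17,18).
Selected: (0,1) (1,3) (6,8) (9,10) (15,17) (17,18)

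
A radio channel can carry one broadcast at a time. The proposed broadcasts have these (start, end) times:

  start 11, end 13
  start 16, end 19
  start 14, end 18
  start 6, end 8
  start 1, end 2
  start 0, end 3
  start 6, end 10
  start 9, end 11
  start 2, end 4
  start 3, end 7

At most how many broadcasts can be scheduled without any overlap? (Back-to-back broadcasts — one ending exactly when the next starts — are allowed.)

6

By end time: (1,2), (0,3), (2,4), (3,7), (6,8), (6,10), (9,11), (11,13), (14,18), (16,19).
Pick (1,2); next start ≥ 2 → (2,4); next start ≥ 4 → (6,8); next start ≥ 8 → (9,11); next start ≥ 11 → (11,13); next start ≥ 13 → (14,18).
Selected 6 broadcasts.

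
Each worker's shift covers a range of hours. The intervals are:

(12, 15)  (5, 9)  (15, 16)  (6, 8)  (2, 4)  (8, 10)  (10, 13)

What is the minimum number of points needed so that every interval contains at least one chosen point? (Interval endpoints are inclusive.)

Sorted: [2,4] [6,8] [5,9] [8,10] [10,13] [12,15] [15,16]
{[2,4]} hit by 4; {[6,8],[5,9],[8,10]} hit by 8; {[10,13],[12,15]} hit by 13; {[15,16]} hit by 16.
Points: 4, 8, 13, 16 (4 total).

4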